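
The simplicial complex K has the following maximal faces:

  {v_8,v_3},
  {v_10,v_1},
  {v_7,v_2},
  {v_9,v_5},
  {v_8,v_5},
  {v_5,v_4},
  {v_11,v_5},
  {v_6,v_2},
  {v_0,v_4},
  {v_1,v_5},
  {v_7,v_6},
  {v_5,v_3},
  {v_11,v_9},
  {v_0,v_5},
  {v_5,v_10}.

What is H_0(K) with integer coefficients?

H_0 ≅ Z^2.

Take the total order v_0 < v_1 < v_2 < v_3 < v_4 < v_5 < v_6 < v_7 < v_8 < v_9 < v_10 < v_11 on the vertex set. Then K (dimension 1) consists of the simplices:

  0-simplices (12): [v_0], [v_1], [v_2], [v_3], [v_4], [v_5], [v_6], [v_7], [v_8], [v_9], [v_10], [v_11]
  1-simplices (15): (15 of them)

giving chain groups C_0 ≅ Z^12, C_1 ≅ Z^15.

∂_1: C_1 → C_0 sends each edge [p,q] (with p < q) to q − p.
The 12×15 boundary matrix has rank 10 and Smith normal form diag(1,1,1,1,1,1,1,1,1,1).

Now H_k = ker ∂_k / im ∂_{k+1}, so:

  H_0: rank C_0 − rank ∂_1 = 12 − 10 = 2, and the invariant factors of ∂_1 are all 1, so H_0 ≅ Z^2.

(K is a triangulation of the disjoint union of a wedge of 4 circles and the circle S^1.)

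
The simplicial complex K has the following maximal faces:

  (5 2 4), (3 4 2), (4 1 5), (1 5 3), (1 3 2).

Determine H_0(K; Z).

K has 5 vertices, 10 edges, 5 triangles.
rank ∂_0 = 0, rank ∂_1 = 4 ⇒ b_0 = 5 − 0 − 4 = 1; all invariant factors of ∂_1 are 1 so no torsion. So H_0 ≅ Z.

H_0 = Z.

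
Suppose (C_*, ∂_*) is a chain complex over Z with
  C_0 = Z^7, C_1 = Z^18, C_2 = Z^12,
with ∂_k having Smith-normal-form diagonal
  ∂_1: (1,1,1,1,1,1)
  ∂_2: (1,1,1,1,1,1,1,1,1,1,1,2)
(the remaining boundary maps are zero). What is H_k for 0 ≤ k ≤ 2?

H_0: b_0 = 7 − 0 − 6 = 1; torsion from ∂_1 factors > 1: none. So H_0 = Z.
H_1: b_1 = 18 − 6 − 12 = 0; torsion from ∂_2 factors > 1: [2]. So H_1 = Z/2.
H_2: b_2 = 12 − 12 − 0 = 0; torsion from ∂_3 factors > 1: none. So H_2 = 0.

H_0 = Z,  H_1 = Z/2,  H_2 = 0.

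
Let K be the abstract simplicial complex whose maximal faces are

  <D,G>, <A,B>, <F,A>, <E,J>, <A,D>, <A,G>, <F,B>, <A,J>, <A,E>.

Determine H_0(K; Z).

H_0 = Z.

Fix the vertex order A < B < D < E < F < G < J and write every simplex with vertices in increasing order. Then dim K = 1 and the simplices of K are:

  0-simplices (7): A, B, D, E, F, G, J
  1-simplices (9): AB, AD, AE, AF, AG, AJ, BF, DG, EJ

giving chain groups C_0 ≅ Z^7, C_1 ≅ Z^9.

Boundary ∂_1: C_1 → C_0 is given by ∂[p,q] = [q] − [p]. For instance
  ∂DG = G − D.
As a 7×9 matrix over Z this has rank 6, with invariant factors (1,1,1,1,1,1).

Computing H_k = (kernel of ∂_k) / (image of ∂_{k+1}):

  H_0: rank C_0 − rank ∂_1 = 7 − 6 = 1, and the invariant factors of ∂_1 are all 1, so H_0 ≅ Z.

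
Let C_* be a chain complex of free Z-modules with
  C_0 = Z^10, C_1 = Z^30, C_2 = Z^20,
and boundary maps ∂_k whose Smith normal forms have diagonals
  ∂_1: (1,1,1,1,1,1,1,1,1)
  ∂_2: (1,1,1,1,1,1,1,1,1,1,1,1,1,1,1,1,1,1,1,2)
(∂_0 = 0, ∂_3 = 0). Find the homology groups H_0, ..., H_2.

H_0: b_0 = 10 − 0 − 9 = 1; torsion from ∂_1 factors > 1: none. So H_0 ≅ Z.
H_1: b_1 = 30 − 9 − 20 = 1; torsion from ∂_2 factors > 1: [2]. So H_1 ≅ Z × Z/2.
H_2: b_2 = 20 − 20 − 0 = 0; torsion from ∂_3 factors > 1: none. So H_2 ≅ 0.

H_0 ≅ Z,  H_1 ≅ Z × Z/2,  H_2 = 0.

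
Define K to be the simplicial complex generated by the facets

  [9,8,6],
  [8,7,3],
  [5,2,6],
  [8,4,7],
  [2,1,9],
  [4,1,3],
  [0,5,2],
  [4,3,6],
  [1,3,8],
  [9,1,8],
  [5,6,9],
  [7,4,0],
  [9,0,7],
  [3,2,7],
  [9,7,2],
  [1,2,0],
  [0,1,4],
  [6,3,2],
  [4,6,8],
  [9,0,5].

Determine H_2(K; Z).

K has 10 vertices, 30 edges, 20 triangles.
rank ∂_2 = 20, rank ∂_3 = 0 ⇒ b_2 = 20 − 20 − 0 = 0. So H_2 = 0.

H_2 = 0.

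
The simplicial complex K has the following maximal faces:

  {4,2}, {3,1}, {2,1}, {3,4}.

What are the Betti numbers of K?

K has 4 vertices, 4 edges.
rank ∂_0 = 0, rank ∂_1 = 3 ⇒ b_0 = 4 − 0 − 3 = 1; all invariant factors of ∂_1 are 1 so no torsion. So H_0 = Z.
rank ∂_1 = 3, rank ∂_2 = 0 ⇒ b_1 = 4 − 3 − 0 = 1. So H_1 = Z.

b_0 = 1, b_1 = 1.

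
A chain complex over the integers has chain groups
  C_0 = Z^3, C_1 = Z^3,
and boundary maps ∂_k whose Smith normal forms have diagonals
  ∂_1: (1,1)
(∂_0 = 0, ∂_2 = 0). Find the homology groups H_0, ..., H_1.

H_0: b_0 = 3 − 0 − 2 = 1; torsion from ∂_1 factors > 1: none. So H_0 ≅ Z.
H_1: b_1 = 3 − 2 − 0 = 1; torsion from ∂_2 factors > 1: none. So H_1 ≅ Z.

H_0 ≅ Z,  H_1 ≅ Z.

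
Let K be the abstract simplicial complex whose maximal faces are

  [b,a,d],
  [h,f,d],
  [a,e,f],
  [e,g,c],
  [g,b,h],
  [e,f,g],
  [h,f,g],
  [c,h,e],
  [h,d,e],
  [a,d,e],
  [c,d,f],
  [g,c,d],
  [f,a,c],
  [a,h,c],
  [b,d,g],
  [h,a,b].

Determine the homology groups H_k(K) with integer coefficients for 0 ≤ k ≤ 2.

H_0 ≅ Z,  H_1 ≅ Z^2,  H_2 ≅ Z.

Fix the vertex order a < b < c < d < e < f < g < h and write every simplex with vertices in increasing order. Then dim K = 2 and the simplices of K are:

  0-simplices (8): a, b, c, d, e, f, g, h
  1-simplices (24): ab, ac, ad, ae, af, ah, bd, bg, bh, cd, ce, cf, cg, ch, de, df, dg, dh, ef, eg, eh, fg, fh, gh
  2-simplices (16): abd, abh, acf, ach, ade, aef, bdg, bgh, cdf, cdg, ceg, ceh, deh, dfh, efg, fgh

so the chain groups are C_0 ≅ Z^8, C_1 ≅ Z^24, C_2 ≅ Z^16.

The boundary map ∂_1: C_1 → C_0 sends each edge [p,q] (with p < q) to q − p. For instance
  ∂cd = d − c.
The 8×24 boundary matrix has rank 7 and Smith normal form diag(1,1,1,1,1,1,1).

∂_2: C_2 → C_1 acts by ∂[p,q,r] = [q,r] − [p,r] + [p,q]. For instance
  ∂aef = ef − af + ae,
  ∂bdg = dg − bg + bd.
As a 24×16 matrix over Z this has rank 15, with invariant factors (1,1,1,1,1,1,1,1,1,1,1,1,1,1,1).

Reading off H_k = ker ∂_k / im ∂_{k+1}:

  H_0: rank C_0 − rank ∂_1 = 8 − 7 = 1, and the invariant factors of ∂_1 are all 1, so H_0 = Z.
  H_1: rank ker ∂_1 − rank ∂_2 = (24 − 7) − 15 = 2, and the invariant factors of ∂_2 are all 1, so H_1 = Z^2.
  H_2: rank ker ∂_2 − rank ∂_3 = (16 − 15) − 0 = 1, and there is no ∂_3, so H_2 = Z.

As a check, the Euler characteristic is 8 − 24 + 16 = 0, which agrees with 1 − 2 + 1 = 0.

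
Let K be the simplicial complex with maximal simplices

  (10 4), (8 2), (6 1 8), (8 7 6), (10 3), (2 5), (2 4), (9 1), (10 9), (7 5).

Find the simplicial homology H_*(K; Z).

Fix the vertex order 1 < 2 < 3 < 4 < 5 < 6 < 7 < 8 < 9 < 10 and write every simplex with vertices in increasing order. Then dim K = 2 and the simplices of K are:

  0-simplices (10): [1], [2], [3], [4], [5], [6], [7], [8], [9], [10]
  1-simplices (13): [1,6], [1,8], [1,9], [2,4], [2,5], [2,8], [3,10], [4,10], [5,7], [6,7], [6,8], [7,8], [9,10]
  2-simplices (2): [1,6,8], [6,7,8]

giving chain groups C_0 ≅ Z^10, C_1 ≅ Z^13, C_2 ≅ Z^2.

Boundary ∂_1: C_1 → C_0 maps an edge to its endpoints' difference, ∂[p,q] = q − p. For instance
  ∂[6,7] = [7] − [6].
This gives a 10×13 integer matrix of rank 9; reducing to Smith normal form yields diagonal entries (1,1,1,1,1,1,1,1,1).

The boundary map ∂_2: C_2 → C_1 acts by ∂[p,q,r] = [q,r] − [p,r] + [p,q]. For instance
  ∂[1,6,8] = [6,8] − [1,8] + [1,6],
  ∂[6,7,8] = [7,8] − [6,8] + [6,7].
The 13×2 boundary matrix has rank 2 and Smith normal form diag(1,1).

From H_k ≅ ker(∂_k) / im(∂_{k+1}) we obtain:

  H_0: rank C_0 − rank ∂_1 = 10 − 9 = 1, and the invariant factors of ∂_1 are all 1, so H_0 ≅ Z.
  H_1: rank ker ∂_1 − rank ∂_2 = (13 − 9) − 2 = 2, and the invariant factors of ∂_2 are all 1, so H_1 ≅ Z^2.
  H_2: rank ker ∂_2 − rank ∂_3 = (2 − 2) − 0 = 0, and there is no ∂_3, so H_2 ≅ 0.

H_0 = Z,  H_1 = Z^2,  H_2 = 0.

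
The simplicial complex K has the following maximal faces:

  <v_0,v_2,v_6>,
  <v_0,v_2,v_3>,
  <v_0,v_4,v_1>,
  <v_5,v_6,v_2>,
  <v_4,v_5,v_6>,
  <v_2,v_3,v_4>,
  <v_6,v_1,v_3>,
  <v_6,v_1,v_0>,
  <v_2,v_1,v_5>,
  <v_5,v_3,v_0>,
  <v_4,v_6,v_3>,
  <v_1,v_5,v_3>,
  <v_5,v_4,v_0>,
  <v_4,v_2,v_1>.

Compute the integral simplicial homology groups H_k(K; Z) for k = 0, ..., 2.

We work with the vertex ordering v_0 < v_1 < v_2 < v_3 < v_4 < v_5 < v_6. The simplices of K, each written with vertices in increasing order, are:

  0-simplices (7): [v_0], [v_1], [v_2], [v_3], [v_4], [v_5], [v_6]
  1-simplices (21): (21 of them)
  2-simplices (14): (14 of them)

giving chain groups C_0 ≅ Z^7, C_1 ≅ Z^21, C_2 ≅ Z^14.

Boundary ∂_1: C_1 → C_0 is given by ∂[p,q] = [q] − [p]. For instance
  ∂[v_5,v_6] = [v_6] − [v_5].
This gives a 7×21 integer matrix of rank 6; reducing to Smith normal form yields diagonal entries (1,1,1,1,1,1).

∂_2: C_2 → C_1 sends each 2-simplex [p,q,r] to [q,r] − [p,r] + [p,q]. For instance
  ∂[v_0,v_1,v_6] = [v_1,v_6] − [v_0,v_6] + [v_0,v_1],
  ∂[v_1,v_2,v_5] = [v_2,v_5] − [v_1,v_5] + [v_1,v_2].
The resulting 21×14 matrix has rank 13, and its Smith normal form has invariant factors (1,1,1,1,1,1,1,1,1,1,1,1,1).

Now H_k = ker ∂_k / im ∂_{k+1}, so:

  H_0: rank C_0 − rank ∂_1 = 7 − 6 = 1, and the invariant factors of ∂_1 are all 1, so H_0 ≅ Z.
  H_1: rank ker ∂_1 − rank ∂_2 = (21 − 6) − 13 = 2, and the invariant factors of ∂_2 are all 1, so H_1 ≅ Z^2.
  H_2: rank ker ∂_2 − rank ∂_3 = (14 − 13) − 0 = 1, and there is no ∂_3, so H_2 ≅ Z.

As a check, the Euler characteristic is 7 − 21 + 14 = 0, which agrees with 1 − 2 + 1 = 0.

H_0 ≅ Z,  H_1 ≅ Z^2,  H_2 ≅ Z.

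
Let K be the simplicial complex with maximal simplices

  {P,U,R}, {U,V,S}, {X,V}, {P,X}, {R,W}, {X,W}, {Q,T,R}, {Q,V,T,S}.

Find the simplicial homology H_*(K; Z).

H_0 ≅ Z,  H_1 ≅ Z^3,  H_2 = 0,  H_3 = 0.

Fix the vertex order P < Q < R < S < T < U < V < W < X and write every simplex with vertices in increasing order. Then dim K = 3 and the simplices of K are:

  0-simplices (9): P, Q, R, S, T, U, V, W, X
  1-simplices (17): PR, PU, PX, QR, QS, QT, QV, RT, RU, RW, ST, SU, SV, TV, UV, VX, WX
  2-simplices (7): PRU, QRT, QST, QSV, QTV, STV, SUV
  3-simplices (1): QSTV

giving chain groups C_0 ≅ Z^9, C_1 ≅ Z^17, C_2 ≅ Z^7, C_3 ≅ Z^1.

Boundary ∂_1: C_1 → C_0 is given by ∂[p,q] = [q] − [p].
This gives a 9×17 integer matrix of rank 8; reducing to Smith normal form yields diagonal entries (1,1,1,1,1,1,1,1).

Boundary ∂_2: C_2 → C_1 maps a triangle to the signed sum of its edges. For instance
  ∂QRT = RT − QT + QR,
  ∂PRU = RU − PU + PR.
This gives a 17×7 integer matrix of rank 6; reducing to Smith normal form yields diagonal entries (1,1,1,1,1,1).

The boundary map ∂_3: C_3 → C_2 sends each 3-simplex σ to the alternating sum Σ_i (−1)^i (σ with its i-th vertex removed). For instance
  ∂QSTV = STV − QTV + QSV − QST.
As a 7×1 matrix over Z this has rank 1, with invariant factors (1).

From H_k ≅ ker(∂_k) / im(∂_{k+1}) we obtain:

  H_0: rank C_0 − rank ∂_1 = 9 − 8 = 1, and the invariant factors of ∂_1 are all 1, so H_0 ≅ Z.
  H_1: rank ker ∂_1 − rank ∂_2 = (17 − 8) − 6 = 3, and the invariant factors of ∂_2 are all 1, so H_1 ≅ Z^3.
  H_2: rank ker ∂_2 − rank ∂_3 = (7 − 6) − 1 = 0, and the invariant factors of ∂_3 are all 1, so H_2 ≅ 0.
  H_3: rank ker ∂_3 − rank ∂_4 = (1 − 1) − 0 = 0, and there is no ∂_4, so H_3 ≅ 0.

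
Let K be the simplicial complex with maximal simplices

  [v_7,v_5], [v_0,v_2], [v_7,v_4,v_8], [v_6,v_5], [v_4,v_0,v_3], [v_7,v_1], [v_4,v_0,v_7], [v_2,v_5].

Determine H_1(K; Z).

Take the total order v_0 < v_1 < v_2 < v_3 < v_4 < v_5 < v_6 < v_7 < v_8 on the vertex set. Then K (dimension 2) consists of the simplices:

  0-simplices (9): [v_0], [v_1], [v_2], [v_3], [v_4], [v_5], [v_6], [v_7], [v_8]
  1-simplices (12): [v_0,v_2], [v_0,v_3], [v_0,v_4], [v_0,v_7], [v_1,v_7], [v_2,v_5], [v_3,v_4], [v_4,v_7], [v_4,v_8], [v_5,v_6], [v_5,v_7], [v_7,v_8]
  2-simplices (3): [v_0,v_3,v_4], [v_0,v_4,v_7], [v_4,v_7,v_8]

giving chain groups C_0 ≅ Z^9, C_1 ≅ Z^12, C_2 ≅ Z^3.

The boundary map ∂_1: C_1 → C_0 is given by ∂[p,q] = [q] − [p].
The 9×12 boundary matrix has rank 8 and Smith normal form diag(1,1,1,1,1,1,1,1).

∂_2: C_2 → C_1 maps a triangle to the signed sum of its edges. For instance
  ∂[v_0,v_3,v_4] = [v_3,v_4] − [v_0,v_4] + [v_0,v_3],
  ∂[v_0,v_4,v_7] = [v_4,v_7] − [v_0,v_7] + [v_0,v_4].
As a 12×3 matrix over Z this has rank 3, with invariant factors (1,1,1).

Reading off H_k = ker ∂_k / im ∂_{k+1}:

  H_1: rank ker ∂_1 − rank ∂_2 = (12 − 8) − 3 = 1, and the invariant factors of ∂_2 are all 1, so H_1 ≅ Z.

H_1 ≅ Z.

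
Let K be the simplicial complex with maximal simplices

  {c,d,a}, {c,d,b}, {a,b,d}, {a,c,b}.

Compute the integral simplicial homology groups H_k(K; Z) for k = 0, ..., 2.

H_0 ≅ Z,  H_1 = 0,  H_2 ≅ Z.

We work with the vertex ordering a < b < c < d. The simplices of K, each written with vertices in increasing order, are:

  0-simplices (4): a, b, c, d
  1-simplices (6): ab, ac, ad, bc, bd, cd
  2-simplices (4): abc, abd, acd, bcd

Hence C_0 ≅ Z^4, C_1 ≅ Z^6, C_2 ≅ Z^4.

Boundary ∂_1: C_1 → C_0 is given by ∂[p,q] = [q] − [p].
This gives a 4×6 integer matrix of rank 3; reducing to Smith normal form yields diagonal entries (1,1,1).

Boundary ∂_2: C_2 → C_1 sends each 2-simplex [p,q,r] to [q,r] − [p,r] + [p,q]. For instance
  ∂acd = cd − ad + ac,
  ∂abc = bc − ac + ab.
This gives a 6×4 integer matrix of rank 3; reducing to Smith normal form yields diagonal entries (1,1,1).

From H_k ≅ ker(∂_k) / im(∂_{k+1}) we obtain:

  H_0: rank C_0 − rank ∂_1 = 4 − 3 = 1, and the invariant factors of ∂_1 are all 1, so H_0 = Z.
  H_1: rank ker ∂_1 − rank ∂_2 = (6 − 3) − 3 = 0, and the invariant factors of ∂_2 are all 1, so H_1 = 0.
  H_2: rank ker ∂_2 − rank ∂_3 = (4 − 3) − 0 = 1, and there is no ∂_3, so H_2 = Z.

As a check, the Euler characteristic is 4 − 6 + 4 = 2, which agrees with 1 − 0 + 1 = 2.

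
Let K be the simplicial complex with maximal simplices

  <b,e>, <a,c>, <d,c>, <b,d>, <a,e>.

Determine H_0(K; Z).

H_0 = Z.

Take the total order a < b < c < d < e on the vertex set. Then K (dimension 1) consists of the simplices:

  0-simplices (5): a, b, c, d, e
  1-simplices (5): ac, ae, bd, be, cd

giving chain groups C_0 ≅ Z^5, C_1 ≅ Z^5.

∂_1: C_1 → C_0 maps an edge to its endpoints' difference, ∂[p,q] = q − p.
The 5×5 boundary matrix has rank 4 and Smith normal form diag(1,1,1,1).

Now H_k = ker ∂_k / im ∂_{k+1}, so:

  H_0: rank C_0 − rank ∂_1 = 5 − 4 = 1, and the invariant factors of ∂_1 are all 1, so H_0 = Z.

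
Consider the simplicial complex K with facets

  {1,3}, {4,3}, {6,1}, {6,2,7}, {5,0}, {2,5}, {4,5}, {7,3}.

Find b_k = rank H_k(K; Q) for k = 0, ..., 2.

b_0 = 1, b_1 = 2, b_2 = 0.

Take the total order 0 < 1 < 2 < 3 < 4 < 5 < 6 < 7 on the vertex set. Then K (dimension 2) consists of the simplices:

  0-simplices (8): [0], [1], [2], [3], [4], [5], [6], [7]
  1-simplices (10): [0,5], [1,3], [1,6], [2,5], [2,6], [2,7], [3,4], [3,7], [4,5], [6,7]
  2-simplices (1): [2,6,7]

giving chain groups C_0 ≅ Z^8, C_1 ≅ Z^10, C_2 ≅ Z^1.

The boundary map ∂_1: C_1 → C_0 is given by ∂[p,q] = [q] − [p]. For instance
  ∂[3,7] = [7] − [3].
As a 8×10 matrix over Z this has rank 7, with invariant factors (1,1,1,1,1,1,1).

The boundary map ∂_2: C_2 → C_1 sends each 2-simplex [p,q,r] to [q,r] − [p,r] + [p,q]. For instance
  ∂[2,6,7] = [6,7] − [2,7] + [2,6].
This gives a 10×1 integer matrix of rank 1; reducing to Smith normal form yields diagonal entries (1).

Reading off H_k = ker ∂_k / im ∂_{k+1}:

  H_0: rank C_0 − rank ∂_1 = 8 − 7 = 1, and the invariant factors of ∂_1 are all 1, so H_0 ≅ Z.
  H_1: rank ker ∂_1 − rank ∂_2 = (10 − 7) − 1 = 2, and the invariant factors of ∂_2 are all 1, so H_1 ≅ Z^2.
  H_2: rank ker ∂_2 − rank ∂_3 = (1 − 1) − 0 = 0, and there is no ∂_3, so H_2 ≅ 0.

As a check, the Euler characteristic is 8 − 10 + 1 = -1, which agrees with 1 − 2 + 0 = -1.

Hence the Betti numbers are b_0 = 1, b_1 = 2, b_2 = 0.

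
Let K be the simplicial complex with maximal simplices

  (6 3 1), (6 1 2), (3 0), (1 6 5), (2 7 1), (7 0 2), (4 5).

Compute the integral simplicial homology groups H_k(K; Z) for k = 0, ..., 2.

H_0 ≅ Z,  H_1 ≅ Z,  H_2 = 0.

Order the vertices as 0 < 1 < 2 < 3 < 4 < 5 < 6 < 7. Listing each simplex with vertices in this order, K has dimension 2 with simplices:

  0-simplices (8): [0], [1], [2], [3], [4], [5], [6], [7]
  1-simplices (13): [0,2], [0,3], [0,7], [1,2], [1,3], [1,5], [1,6], [1,7], [2,6], [2,7], [3,6], [4,5], [5,6]
  2-simplices (5): [0,2,7], [1,2,6], [1,2,7], [1,3,6], [1,5,6]

Hence C_0 ≅ Z^8, C_1 ≅ Z^13, C_2 ≅ Z^5.

The boundary map ∂_1: C_1 → C_0 maps an edge to its endpoints' difference, ∂[p,q] = q − p. For instance
  ∂[5,6] = [6] − [5].
The 8×13 boundary matrix has rank 7 and Smith normal form diag(1,1,1,1,1,1,1).

The boundary map ∂_2: C_2 → C_1 acts by ∂[p,q,r] = [q,r] − [p,r] + [p,q]. For instance
  ∂[1,2,6] = [2,6] − [1,6] + [1,2],
  ∂[0,2,7] = [2,7] − [0,7] + [0,2].
As a 13×5 matrix over Z this has rank 5, with invariant factors (1,1,1,1,1).

Computing H_k = (kernel of ∂_k) / (image of ∂_{k+1}):

  H_0: rank C_0 − rank ∂_1 = 8 − 7 = 1, and the invariant factors of ∂_1 are all 1, so H_0 = Z.
  H_1: rank ker ∂_1 − rank ∂_2 = (13 − 7) − 5 = 1, and the invariant factors of ∂_2 are all 1, so H_1 = Z.
  H_2: rank ker ∂_2 − rank ∂_3 = (5 − 5) − 0 = 0, and there is no ∂_3, so H_2 = 0.

As a check, the Euler characteristic is 8 − 13 + 5 = 0, which agrees with 1 − 1 + 0 = 0.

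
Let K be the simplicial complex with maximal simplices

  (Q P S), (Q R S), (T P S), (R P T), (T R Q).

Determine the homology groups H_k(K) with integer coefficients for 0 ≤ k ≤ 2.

H_0 = Z,  H_1 = Z,  H_2 = 0.

K has 5 vertices, 10 edges, 5 triangles.
rank ∂_0 = 0, rank ∂_1 = 4 ⇒ b_0 = 5 − 0 − 4 = 1; all invariant factors of ∂_1 are 1 so no torsion. So H_0 = Z.
rank ∂_1 = 4, rank ∂_2 = 5 ⇒ b_1 = 10 − 4 − 5 = 1; all invariant factors of ∂_2 are 1 so no torsion. So H_1 = Z.
rank ∂_2 = 5, rank ∂_3 = 0 ⇒ b_2 = 5 − 5 − 0 = 0. So H_2 = 0.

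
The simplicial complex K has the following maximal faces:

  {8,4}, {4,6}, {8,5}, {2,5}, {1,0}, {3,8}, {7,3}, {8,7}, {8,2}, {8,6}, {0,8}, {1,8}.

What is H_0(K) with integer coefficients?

H_0 ≅ Z.

Fix the vertex order 0 < 1 < 2 < 3 < 4 < 5 < 6 < 7 < 8 and write every simplex with vertices in increasing order. Then dim K = 1 and the simplices of K are:

  0-simplices (9): [0], [1], [2], [3], [4], [5], [6], [7], [8]
  1-simplices (12): [0,1], [0,8], [1,8], [2,5], [2,8], [3,7], [3,8], [4,6], [4,8], [5,8], [6,8], [7,8]

so the chain groups are C_0 ≅ Z^9, C_1 ≅ Z^12.

∂_1: C_1 → C_0 is given by ∂[p,q] = [q] − [p]. For instance
  ∂[4,8] = [8] − [4].
The resulting 9×12 matrix has rank 8, and its Smith normal form has invariant factors (1,1,1,1,1,1,1,1).

Computing H_k = (kernel of ∂_k) / (image of ∂_{k+1}):

  H_0: rank C_0 − rank ∂_1 = 9 − 8 = 1, and the invariant factors of ∂_1 are all 1, so H_0 ≅ Z.

(K is a triangulation of a wedge of 4 circles.)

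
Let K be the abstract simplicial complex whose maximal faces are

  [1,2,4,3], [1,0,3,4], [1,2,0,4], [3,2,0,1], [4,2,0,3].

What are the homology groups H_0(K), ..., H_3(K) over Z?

Order the vertices as 0 < 1 < 2 < 3 < 4. Listing each simplex with vertices in this order, K has dimension 3 with simplices:

  0-simplices (5): [0], [1], [2], [3], [4]
  1-simplices (10): [0,1], [0,2], [0,3], [0,4], [1,2], [1,3], [1,4], [2,3], [2,4], [3,4]
  2-simplices (10): [0,1,2], [0,1,3], [0,1,4], [0,2,3], [0,2,4], [0,3,4], [1,2,3], [1,2,4], [1,3,4], [2,3,4]
  3-simplices (5): [0,1,2,3], [0,1,2,4], [0,1,3,4], [0,2,3,4], [1,2,3,4]

giving chain groups C_0 ≅ Z^5, C_1 ≅ Z^10, C_2 ≅ Z^10, C_3 ≅ Z^5.

∂_1: C_1 → C_0 is given by ∂[p,q] = [q] − [p].
This gives a 5×10 integer matrix of rank 4; reducing to Smith normal form yields diagonal entries (1,1,1,1).

The boundary map ∂_2: C_2 → C_1 acts by ∂[p,q,r] = [q,r] − [p,r] + [p,q]. For instance
  ∂[0,1,4] = [1,4] − [0,4] + [0,1],
  ∂[1,3,4] = [3,4] − [1,4] + [1,3].
This gives a 10×10 integer matrix of rank 6; reducing to Smith normal form yields diagonal entries (1,1,1,1,1,1).

∂_3: C_3 → C_2 sends each 3-simplex σ to the alternating sum Σ_i (−1)^i (σ with its i-th vertex removed). For instance
  ∂[0,2,3,4] = [2,3,4] − [0,3,4] + [0,2,4] − [0,2,3],
  ∂[0,1,2,4] = [1,2,4] − [0,2,4] + [0,1,4] − [0,1,2].
As a 10×5 matrix over Z this has rank 4, with invariant factors (1,1,1,1).

Now H_k = ker ∂_k / im ∂_{k+1}, so:

  H_0: rank C_0 − rank ∂_1 = 5 − 4 = 1, and the invariant factors of ∂_1 are all 1, so H_0 ≅ Z.
  H_1: rank ker ∂_1 − rank ∂_2 = (10 − 4) − 6 = 0, and the invariant factors of ∂_2 are all 1, so H_1 ≅ 0.
  H_2: rank ker ∂_2 − rank ∂_3 = (10 − 6) − 4 = 0, and the invariant factors of ∂_3 are all 1, so H_2 ≅ 0.
  H_3: rank ker ∂_3 − rank ∂_4 = (5 − 4) − 0 = 1, and there is no ∂_4, so H_3 ≅ Z.

As a check, the Euler characteristic is 5 − 10 + 10 − 5 = 0, which agrees with 1 − 0 + 0 − 1 = 0.

H_0 = Z,  H_1 = 0,  H_2 = 0,  H_3 = Z.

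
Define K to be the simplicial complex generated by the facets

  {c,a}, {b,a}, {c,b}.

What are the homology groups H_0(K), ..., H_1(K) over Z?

H_0 = Z,  H_1 = Z.

Fix the vertex order a < b < c and write every simplex with vertices in increasing order. Then dim K = 1 and the simplices of K are:

  0-simplices (3): a, b, c
  1-simplices (3): ab, ac, bc

so the chain groups are C_0 ≅ Z^3, C_1 ≅ Z^3.

∂_1: C_1 → C_0 is given by ∂[p,q] = [q] − [p]. For instance
  ∂ac = c − a.
The resulting 3×3 matrix has rank 2, and its Smith normal form has invariant factors (1,1).

Reading off H_k = ker ∂_k / im ∂_{k+1}:

  H_0: rank C_0 − rank ∂_1 = 3 − 2 = 1, and the invariant factors of ∂_1 are all 1, so H_0 ≅ Z.
  H_1: rank ker ∂_1 − rank ∂_2 = (3 − 2) − 0 = 1, and there is no ∂_2, so H_1 ≅ Z.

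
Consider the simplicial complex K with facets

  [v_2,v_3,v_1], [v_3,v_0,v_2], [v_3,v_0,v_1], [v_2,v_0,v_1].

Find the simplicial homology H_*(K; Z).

H_0 = Z,  H_1 = 0,  H_2 = Z.

Order the vertices as v_0 < v_1 < v_2 < v_3. Listing each simplex with vertices in this order, K has dimension 2 with simplices:

  0-simplices (4): [v_0], [v_1], [v_2], [v_3]
  1-simplices (6): [v_0,v_1], [v_0,v_2], [v_0,v_3], [v_1,v_2], [v_1,v_3], [v_2,v_3]
  2-simplices (4): [v_0,v_1,v_2], [v_0,v_1,v_3], [v_0,v_2,v_3], [v_1,v_2,v_3]

Hence C_0 ≅ Z^4, C_1 ≅ Z^6, C_2 ≅ Z^4.

The boundary map ∂_1: C_1 → C_0 is given by ∂[p,q] = [q] − [p]. For instance
  ∂[v_0,v_3] = [v_3] − [v_0].
The 4×6 boundary matrix has rank 3 and Smith normal form diag(1,1,1).

The boundary map ∂_2: C_2 → C_1 maps a triangle to the signed sum of its edges. For instance
  ∂[v_0,v_1,v_3] = [v_1,v_3] − [v_0,v_3] + [v_0,v_1],
  ∂[v_0,v_1,v_2] = [v_1,v_2] − [v_0,v_2] + [v_0,v_1].
As a 6×4 matrix over Z this has rank 3, with invariant factors (1,1,1).

Now H_k = ker ∂_k / im ∂_{k+1}, so:

  H_0: rank C_0 − rank ∂_1 = 4 − 3 = 1, and the invariant factors of ∂_1 are all 1, so H_0 = Z.
  H_1: rank ker ∂_1 − rank ∂_2 = (6 − 3) − 3 = 0, and the invariant factors of ∂_2 are all 1, so H_1 = 0.
  H_2: rank ker ∂_2 − rank ∂_3 = (4 − 3) − 0 = 1, and there is no ∂_3, so H_2 = Z.

(K is a triangulation of the 2-sphere S^2.)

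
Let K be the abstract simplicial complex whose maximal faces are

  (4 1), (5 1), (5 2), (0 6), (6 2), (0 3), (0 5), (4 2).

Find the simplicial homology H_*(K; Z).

We work with the vertex ordering 0 < 1 < 2 < 3 < 4 < 5 < 6. The simplices of K, each written with vertices in increasing order, are:

  0-simplices (7): [0], [1], [2], [3], [4], [5], [6]
  1-simplices (8): [0,3], [0,5], [0,6], [1,4], [1,5], [2,4], [2,5], [2,6]

giving chain groups C_0 ≅ Z^7, C_1 ≅ Z^8.

∂_1: C_1 → C_0 maps an edge to its endpoints' difference, ∂[p,q] = q − p. For instance
  ∂[0,5] = [5] − [0].
The 7×8 boundary matrix has rank 6 and Smith normal form diag(1,1,1,1,1,1).

From H_k ≅ ker(∂_k) / im(∂_{k+1}) we obtain:

  H_0: rank C_0 − rank ∂_1 = 7 − 6 = 1, and the invariant factors of ∂_1 are all 1, so H_0 ≅ Z.
  H_1: rank ker ∂_1 − rank ∂_2 = (8 − 6) − 0 = 2, and there is no ∂_2, so H_1 ≅ Z^2.

As a check, the Euler characteristic is 7 − 8 = -1, which agrees with 1 − 2 = -1.

H_0 = Z,  H_1 = Z^2.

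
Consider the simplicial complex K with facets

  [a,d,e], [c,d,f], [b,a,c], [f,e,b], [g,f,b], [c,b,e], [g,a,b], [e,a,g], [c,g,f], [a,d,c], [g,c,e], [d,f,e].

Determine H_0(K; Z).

Fix the vertex order a < b < c < d < e < f < g and write every simplex with vertices in increasing order. Then dim K = 2 and the simplices of K are:

  0-simplices (7): a, b, c, d, e, f, g
  1-simplices (18): ab, ac, ad, ae, ag, bc, be, bf, bg, cd, ce, cf, cg, de, df, ef, eg, fg
  2-simplices (12): abc, abg, acd, ade, aeg, bce, bef, bfg, cdf, ceg, cfg, def

Hence C_0 ≅ Z^7, C_1 ≅ Z^18, C_2 ≅ Z^12.

Boundary ∂_1: C_1 → C_0 is given by ∂[p,q] = [q] − [p]. For instance
  ∂ag = g − a.
As a 7×18 matrix over Z this has rank 6, with invariant factors (1,1,1,1,1,1).

∂_2: C_2 → C_1 sends each 2-simplex [p,q,r] to [q,r] − [p,r] + [p,q]. For instance
  ∂ceg = eg − cg + ce,
  ∂abg = bg − ag + ab.
This gives a 18×12 integer matrix of rank 12; reducing to Smith normal form yields diagonal entries (1,1,1,1,1,1,1,1,1,1,1,2).

Now H_k = ker ∂_k / im ∂_{k+1}, so:

  H_0: rank C_0 − rank ∂_1 = 7 − 6 = 1, and the invariant factors of ∂_1 are all 1, so H_0 ≅ Z.

H_0 ≅ Z.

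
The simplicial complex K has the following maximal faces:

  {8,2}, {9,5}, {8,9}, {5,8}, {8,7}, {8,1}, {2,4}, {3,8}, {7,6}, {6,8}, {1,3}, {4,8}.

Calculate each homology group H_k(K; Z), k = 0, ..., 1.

H_0 = Z,  H_1 = Z^4.

K has 9 vertices, 12 edges.
rank ∂_0 = 0, rank ∂_1 = 8 ⇒ b_0 = 9 − 0 − 8 = 1; all invariant factors of ∂_1 are 1 so no torsion. So H_0 = Z.
rank ∂_1 = 8, rank ∂_2 = 0 ⇒ b_1 = 12 − 8 − 0 = 4. So H_1 = Z^4.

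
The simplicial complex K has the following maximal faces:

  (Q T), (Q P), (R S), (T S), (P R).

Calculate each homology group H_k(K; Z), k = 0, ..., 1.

H_0 ≅ Z,  H_1 ≅ Z.

Fix the vertex order P < Q < R < S < T and write every simplex with vertices in increasing order. Then dim K = 1 and the simplices of K are:

  0-simplices (5): P, Q, R, S, T
  1-simplices (5): PQ, PR, QT, RS, ST

so the chain groups are C_0 ≅ Z^5, C_1 ≅ Z^5.

∂_1: C_1 → C_0 sends each edge [p,q] (with p < q) to q − p. For instance
  ∂QT = T − Q.
This gives a 5×5 integer matrix of rank 4; reducing to Smith normal form yields diagonal entries (1,1,1,1).

Now H_k = ker ∂_k / im ∂_{k+1}, so:

  H_0: rank C_0 − rank ∂_1 = 5 − 4 = 1, and the invariant factors of ∂_1 are all 1, so H_0 ≅ Z.
  H_1: rank ker ∂_1 − rank ∂_2 = (5 − 4) − 0 = 1, and there is no ∂_2, so H_1 ≅ Z.

As a check, the Euler characteristic is 5 − 5 = 0, which agrees with 1 − 1 = 0.
(K is a triangulation of the circle S^1.)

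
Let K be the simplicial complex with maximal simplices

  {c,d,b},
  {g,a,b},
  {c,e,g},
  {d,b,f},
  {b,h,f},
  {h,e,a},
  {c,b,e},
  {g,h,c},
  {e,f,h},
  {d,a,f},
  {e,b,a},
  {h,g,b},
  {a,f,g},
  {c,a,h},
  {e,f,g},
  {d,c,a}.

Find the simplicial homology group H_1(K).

We work with the vertex ordering a < b < c < d < e < f < g < h. The simplices of K, each written with vertices in increasing order, are:

  0-simplices (8): a, b, c, d, e, f, g, h
  1-simplices (24): ab, ac, ad, ae, af, ag, ah, bc, bd, be, bf, bg, bh, cd, ce, cg, ch, df, ef, eg, eh, fg, fh, gh
  2-simplices (16): abe, abg, acd, ach, adf, aeh, afg, bcd, bce, bdf, bfh, bgh, ceg, cgh, efg, efh

giving chain groups C_0 ≅ Z^8, C_1 ≅ Z^24, C_2 ≅ Z^16.

The boundary map ∂_1: C_1 → C_0 is given by ∂[p,q] = [q] − [p]. For instance
  ∂fg = g − f.
As a 8×24 matrix over Z this has rank 7, with invariant factors (1,1,1,1,1,1,1).

The boundary map ∂_2: C_2 → C_1 maps a triangle to the signed sum of its edges. For instance
  ∂bgh = gh − bh + bg,
  ∂bcd = cd − bd + bc.
As a 24×16 matrix over Z this has rank 15, with invariant factors (1,1,1,1,1,1,1,1,1,1,1,1,1,1,1).

Computing H_k = (kernel of ∂_k) / (image of ∂_{k+1}):

  H_1: rank ker ∂_1 − rank ∂_2 = (24 − 7) − 15 = 2, and the invariant factors of ∂_2 are all 1, so H_1 = Z^2.

H_1 = Z^2.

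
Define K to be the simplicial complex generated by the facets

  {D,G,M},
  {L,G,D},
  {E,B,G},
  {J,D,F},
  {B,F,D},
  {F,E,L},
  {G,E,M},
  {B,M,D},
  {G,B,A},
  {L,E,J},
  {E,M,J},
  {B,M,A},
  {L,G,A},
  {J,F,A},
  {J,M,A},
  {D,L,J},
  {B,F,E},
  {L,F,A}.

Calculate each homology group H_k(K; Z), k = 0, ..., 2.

Order the vertices as A < B < D < E < F < G < J < L < M. Listing each simplex with vertices in this order, K has dimension 2 with simplices:

  0-simplices (9): A, B, D, E, F, G, J, L, M
  1-simplices (27): AB, AF, AG, AJ, AL, AM, BD, BE, BF, BG, BM, DF, DG, DJ, DL, DM, EF, EG, EJ, EL, EM, FJ, FL, GL, GM, JL, JM
  2-simplices (18): ABG, ABM, AFJ, AFL, AGL, AJM, BDF, BDM, BEF, BEG, DFJ, DGL, DGM, DJL, EFL, EGM, EJL, EJM

giving chain groups C_0 ≅ Z^9, C_1 ≅ Z^27, C_2 ≅ Z^18.

The boundary map ∂_1: C_1 → C_0 sends each edge [p,q] (with p < q) to q − p. For instance
  ∂AJ = J − A.
The resulting 9×27 matrix has rank 8, and its Smith normal form has invariant factors (1,1,1,1,1,1,1,1).

Boundary ∂_2: C_2 → C_1 sends each 2-simplex [p,q,r] to [q,r] − [p,r] + [p,q]. For instance
  ∂AFJ = FJ − AJ + AF,
  ∂DGL = GL − DL + DG.
As a 27×18 matrix over Z this has rank 18, with invariant factors (1,1,1,1,1,1,1,1,1,1,1,1,1,1,1,1,1,2).

Reading off H_k = ker ∂_k / im ∂_{k+1}:

  H_0: rank C_0 − rank ∂_1 = 9 − 8 = 1, and the invariant factors of ∂_1 are all 1, so H_0 = Z.
  H_1: rank ker ∂_1 − rank ∂_2 = (27 − 8) − 18 = 1, and ∂_2 has invariant factor 2 > 1, so H_1 = Z ⊕ Z/2Z.
  H_2: rank ker ∂_2 − rank ∂_3 = (18 − 18) − 0 = 0, and there is no ∂_3, so H_2 = 0.

H_0 = Z,  H_1 = Z ⊕ Z/2Z,  H_2 = 0.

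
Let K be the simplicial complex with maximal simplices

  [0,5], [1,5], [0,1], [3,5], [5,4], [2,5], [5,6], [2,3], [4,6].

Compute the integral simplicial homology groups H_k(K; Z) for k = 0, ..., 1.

K has 7 vertices, 9 edges.
rank ∂_0 = 0, rank ∂_1 = 6 ⇒ b_0 = 7 − 0 − 6 = 1; all invariant factors of ∂_1 are 1 so no torsion. So H_0 = Z.
rank ∂_1 = 6, rank ∂_2 = 0 ⇒ b_1 = 9 − 6 − 0 = 3. So H_1 = Z^3.

H_0 ≅ Z,  H_1 ≅ Z^3.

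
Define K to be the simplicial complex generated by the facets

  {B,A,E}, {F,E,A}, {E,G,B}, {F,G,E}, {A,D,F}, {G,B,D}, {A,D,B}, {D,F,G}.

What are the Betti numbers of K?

K has 6 vertices, 12 edges, 8 triangles.
rank ∂_0 = 0, rank ∂_1 = 5 ⇒ b_0 = 6 − 0 − 5 = 1; all invariant factors of ∂_1 are 1 so no torsion. So H_0 = Z.
rank ∂_1 = 5, rank ∂_2 = 7 ⇒ b_1 = 12 − 5 − 7 = 0; all invariant factors of ∂_2 are 1 so no torsion. So H_1 = 0.
rank ∂_2 = 7, rank ∂_3 = 0 ⇒ b_2 = 8 − 7 − 0 = 1. So H_2 = Z.

b_0 = 1, b_1 = 0, b_2 = 1.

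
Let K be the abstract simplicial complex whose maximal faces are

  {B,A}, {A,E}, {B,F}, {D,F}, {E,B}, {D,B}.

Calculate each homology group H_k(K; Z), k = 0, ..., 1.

H_0 ≅ Z,  H_1 ≅ Z^2.

Take the total order A < B < D < E < F on the vertex set. Then K (dimension 1) consists of the simplices:

  0-simplices (5): A, B, D, E, F
  1-simplices (6): AB, AE, BD, BE, BF, DF

Hence C_0 ≅ Z^5, C_1 ≅ Z^6.

Boundary ∂_1: C_1 → C_0 is given by ∂[p,q] = [q] − [p]. For instance
  ∂AE = E − A.
The resulting 5×6 matrix has rank 4, and its Smith normal form has invariant factors (1,1,1,1).

Computing H_k = (kernel of ∂_k) / (image of ∂_{k+1}):

  H_0: rank C_0 − rank ∂_1 = 5 − 4 = 1, and the invariant factors of ∂_1 are all 1, so H_0 = Z.
  H_1: rank ker ∂_1 − rank ∂_2 = (6 − 4) − 0 = 2, and there is no ∂_2, so H_1 = Z^2.

As a check, the Euler characteristic is 5 − 6 = -1, which agrees with 1 − 2 = -1.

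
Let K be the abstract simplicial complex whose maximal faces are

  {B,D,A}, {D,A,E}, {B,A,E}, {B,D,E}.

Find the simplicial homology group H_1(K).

Order the vertices as A < B < D < E. Listing each simplex with vertices in this order, K has dimension 2 with simplices:

  0-simplices (4): A, B, D, E
  1-simplices (6): AB, AD, AE, BD, BE, DE
  2-simplices (4): ABD, ABE, ADE, BDE

so the chain groups are C_0 ≅ Z^4, C_1 ≅ Z^6, C_2 ≅ Z^4.

∂_1: C_1 → C_0 maps an edge to its endpoints' difference, ∂[p,q] = q − p. For instance
  ∂AE = E − A.
The 4×6 boundary matrix has rank 3 and Smith normal form diag(1,1,1).

Boundary ∂_2: C_2 → C_1 acts by ∂[p,q,r] = [q,r] − [p,r] + [p,q]. For instance
  ∂ABE = BE − AE + AB,
  ∂ABD = BD − AD + AB.
The 6×4 boundary matrix has rank 3 and Smith normal form diag(1,1,1).

Computing H_k = (kernel of ∂_k) / (image of ∂_{k+1}):

  H_1: rank ker ∂_1 − rank ∂_2 = (6 − 3) − 3 = 0, and the invariant factors of ∂_2 are all 1, so H_1 = 0.

H_1 ≅ 0.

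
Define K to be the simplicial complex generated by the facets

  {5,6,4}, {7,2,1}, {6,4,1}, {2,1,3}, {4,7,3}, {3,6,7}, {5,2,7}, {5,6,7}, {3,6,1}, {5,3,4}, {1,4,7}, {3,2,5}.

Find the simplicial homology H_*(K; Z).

Fix the vertex order 1 < 2 < 3 < 4 < 5 < 6 < 7 and write every simplex with vertices in increasing order. Then dim K = 2 and the simplices of K are:

  0-simplices (7): [1], [2], [3], [4], [5], [6], [7]
  1-simplices (18): [1,2], [1,3], [1,4], [1,6], [1,7], [2,3], [2,5], [2,7], [3,4], [3,5], [3,6], [3,7], [4,5], [4,6], [4,7], [5,6], [5,7], [6,7]
  2-simplices (12): [1,2,3], [1,2,7], [1,3,6], [1,4,6], [1,4,7], [2,3,5], [2,5,7], [3,4,5], [3,4,7], [3,6,7], [4,5,6], [5,6,7]

Hence C_0 ≅ Z^7, C_1 ≅ Z^18, C_2 ≅ Z^12.

The boundary map ∂_1: C_1 → C_0 sends each edge [p,q] (with p < q) to q − p.
The resulting 7×18 matrix has rank 6, and its Smith normal form has invariant factors (1,1,1,1,1,1).

Boundary ∂_2: C_2 → C_1 sends each 2-simplex [p,q,r] to [q,r] − [p,r] + [p,q]. For instance
  ∂[1,2,3] = [2,3] − [1,3] + [1,2],
  ∂[3,6,7] = [6,7] − [3,7] + [3,6].
As a 18×12 matrix over Z this has rank 12, with invariant factors (1,1,1,1,1,1,1,1,1,1,1,2).

Reading off H_k = ker ∂_k / im ∂_{k+1}:

  H_0: rank C_0 − rank ∂_1 = 7 − 6 = 1, and the invariant factors of ∂_1 are all 1, so H_0 ≅ Z.
  H_1: rank ker ∂_1 − rank ∂_2 = (18 − 6) − 12 = 0, and ∂_2 has invariant factor 2 > 1, so H_1 ≅ Z/2Z.
  H_2: rank ker ∂_2 − rank ∂_3 = (12 − 12) − 0 = 0, and there is no ∂_3, so H_2 ≅ 0.

H_0 ≅ Z,  H_1 ≅ Z/2Z,  H_2 = 0.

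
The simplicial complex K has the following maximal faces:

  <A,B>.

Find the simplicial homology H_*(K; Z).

H_0 ≅ Z,  H_1 = 0.

Fix the vertex order A < B and write every simplex with vertices in increasing order. Then dim K = 1 and the simplices of K are:

  0-simplices (2): A, B
  1-simplices (1): AB

giving chain groups C_0 ≅ Z^2, C_1 ≅ Z^1.

The boundary map ∂_1: C_1 → C_0 maps an edge to its endpoints' difference, ∂[p,q] = q − p. For instance
  ∂AB = B − A.
As a 2×1 matrix over Z this has rank 1, with invariant factors (1).

Now H_k = ker ∂_k / im ∂_{k+1}, so:

  H_0: rank C_0 − rank ∂_1 = 2 − 1 = 1, and the invariant factors of ∂_1 are all 1, so H_0 = Z.
  H_1: rank ker ∂_1 − rank ∂_2 = (1 − 1) − 0 = 0, and there is no ∂_2, so H_1 = 0.

As a check, the Euler characteristic is 2 − 1 = 1, which agrees with 1 − 0 = 1.
(K is a triangulation of the 1-simplex.)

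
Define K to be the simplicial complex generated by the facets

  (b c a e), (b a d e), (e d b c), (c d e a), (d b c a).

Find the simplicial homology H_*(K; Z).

H_0 = Z,  H_1 = 0,  H_2 = 0,  H_3 = Z.

Take the total order a < b < c < d < e on the vertex set. Then K (dimension 3) consists of the simplices:

  0-simplices (5): a, b, c, d, e
  1-simplices (10): ab, ac, ad, ae, bc, bd, be, cd, ce, de
  2-simplices (10): abc, abd, abe, acd, ace, ade, bcd, bce, bde, cde
  3-simplices (5): abcd, abce, abde, acde, bcde

giving chain groups C_0 ≅ Z^5, C_1 ≅ Z^10, C_2 ≅ Z^10, C_3 ≅ Z^5.

Boundary ∂_1: C_1 → C_0 sends each edge [p,q] (with p < q) to q − p.
As a 5×10 matrix over Z this has rank 4, with invariant factors (1,1,1,1).

Boundary ∂_2: C_2 → C_1 maps a triangle to the signed sum of its edges. For instance
  ∂abe = be − ae + ab,
  ∂abc = bc − ac + ab.
The resulting 10×10 matrix has rank 6, and its Smith normal form has invariant factors (1,1,1,1,1,1).

∂_3: C_3 → C_2 sends each 3-simplex σ to the alternating sum Σ_i (−1)^i (σ with its i-th vertex removed). For instance
  ∂abde = bde − ade + abe − abd,
  ∂acde = cde − ade + ace − acd.
As a 10×5 matrix over Z this has rank 4, with invariant factors (1,1,1,1).

From H_k ≅ ker(∂_k) / im(∂_{k+1}) we obtain:

  H_0: rank C_0 − rank ∂_1 = 5 − 4 = 1, and the invariant factors of ∂_1 are all 1, so H_0 = Z.
  H_1: rank ker ∂_1 − rank ∂_2 = (10 − 4) − 6 = 0, and the invariant factors of ∂_2 are all 1, so H_1 = 0.
  H_2: rank ker ∂_2 − rank ∂_3 = (10 − 6) − 4 = 0, and the invariant factors of ∂_3 are all 1, so H_2 = 0.
  H_3: rank ker ∂_3 − rank ∂_4 = (5 − 4) − 0 = 1, and there is no ∂_4, so H_3 = Z.

As a check, the Euler characteristic is 5 − 10 + 10 − 5 = 0, which agrees with 1 − 0 + 0 − 1 = 0.
(K is a triangulation of the 3-sphere S^3.)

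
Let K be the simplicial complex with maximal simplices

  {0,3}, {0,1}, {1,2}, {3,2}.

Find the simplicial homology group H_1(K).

We work with the vertex ordering 0 < 1 < 2 < 3. The simplices of K, each written with vertices in increasing order, are:

  0-simplices (4): [0], [1], [2], [3]
  1-simplices (4): [0,1], [0,3], [1,2], [2,3]

so the chain groups are C_0 ≅ Z^4, C_1 ≅ Z^4.

∂_1: C_1 → C_0 sends each edge [p,q] (with p < q) to q − p. For instance
  ∂[1,2] = [2] − [1].
The resulting 4×4 matrix has rank 3, and its Smith normal form has invariant factors (1,1,1).

From H_k ≅ ker(∂_k) / im(∂_{k+1}) we obtain:

  H_1: rank ker ∂_1 − rank ∂_2 = (4 − 3) − 0 = 1, and there is no ∂_2, so H_1 = Z.

(K is a triangulation of the circle S^1.)

H_1 = Z.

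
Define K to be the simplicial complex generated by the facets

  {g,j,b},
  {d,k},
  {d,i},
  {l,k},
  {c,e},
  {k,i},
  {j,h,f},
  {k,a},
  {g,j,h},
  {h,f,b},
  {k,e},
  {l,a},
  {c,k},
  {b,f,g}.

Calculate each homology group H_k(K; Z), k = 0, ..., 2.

H_0 = Z^2,  H_1 = Z^4,  H_2 = 0.

Fix the vertex order a < b < c < d < e < f < g < h < i < j < k < l and write every simplex with vertices in increasing order. Then dim K = 2 and the simplices of K are:

  0-simplices (12): a, b, c, d, e, f, g, h, i, j, k, l
  1-simplices (19): ak, al, bf, bg, bh, bj, ce, ck, di, dk, ek, fg, fh, fj, gh, gj, hj, ik, kl
  2-simplices (5): bfg, bfh, bgj, fhj, ghj

Hence C_0 ≅ Z^12, C_1 ≅ Z^19, C_2 ≅ Z^5.

∂_1: C_1 → C_0 is given by ∂[p,q] = [q] − [p]. For instance
  ∂bg = g − b.
As a 12×19 matrix over Z this has rank 10, with invariant factors (1,1,1,1,1,1,1,1,1,1).

Boundary ∂_2: C_2 → C_1 acts by ∂[p,q,r] = [q,r] − [p,r] + [p,q]. For instance
  ∂bfg = fg − bg + bf,
  ∂fhj = hj − fj + fh.
The resulting 19×5 matrix has rank 5, and its Smith normal form has invariant factors (1,1,1,1,1).

From H_k ≅ ker(∂_k) / im(∂_{k+1}) we obtain:

  H_0: rank C_0 − rank ∂_1 = 12 − 10 = 2, and the invariant factors of ∂_1 are all 1, so H_0 ≅ Z^2.
  H_1: rank ker ∂_1 − rank ∂_2 = (19 − 10) − 5 = 4, and the invariant factors of ∂_2 are all 1, so H_1 ≅ Z^4.
  H_2: rank ker ∂_2 − rank ∂_3 = (5 − 5) − 0 = 0, and there is no ∂_3, so H_2 ≅ 0.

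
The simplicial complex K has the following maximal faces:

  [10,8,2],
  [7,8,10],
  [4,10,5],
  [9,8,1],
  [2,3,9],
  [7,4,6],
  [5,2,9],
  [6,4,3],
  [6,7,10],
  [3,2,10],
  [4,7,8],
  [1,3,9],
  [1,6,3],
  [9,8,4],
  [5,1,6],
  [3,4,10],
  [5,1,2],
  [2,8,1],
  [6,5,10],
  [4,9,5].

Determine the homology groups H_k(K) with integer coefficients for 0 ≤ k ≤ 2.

H_0 ≅ Z,  H_1 ≅ Z ⊕ Z/2Z,  H_2 = 0.

We work with the vertex ordering 1 < 2 < 3 < 4 < 5 < 6 < 7 < 8 < 9 < 10. The simplices of K, each written with vertices in increasing order, are:

  0-simplices (10): [1], [2], [3], [4], [5], [6], [7], [8], [9], [10]
  1-simplices (30): (30 of them)
  2-simplices (20): (20 of them)

Hence C_0 ≅ Z^10, C_1 ≅ Z^30, C_2 ≅ Z^20.

The boundary map ∂_1: C_1 → C_0 is given by ∂[p,q] = [q] − [p].
As a 10×30 matrix over Z this has rank 9, with invariant factors (1,1,1,1,1,1,1,1,1).

The boundary map ∂_2: C_2 → C_1 sends each 2-simplex [p,q,r] to [q,r] − [p,r] + [p,q]. For instance
  ∂[5,6,10] = [6,10] − [5,10] + [5,6],
  ∂[4,5,10] = [5,10] − [4,10] + [4,5].
The 30×20 boundary matrix has rank 20 and Smith normal form diag(1,1,1,1,1,1,1,1,1,1,1,1,1,1,1,1,1,1,1,2).

Computing H_k = (kernel of ∂_k) / (image of ∂_{k+1}):

  H_0: rank C_0 − rank ∂_1 = 10 − 9 = 1, and the invariant factors of ∂_1 are all 1, so H_0 ≅ Z.
  H_1: rank ker ∂_1 − rank ∂_2 = (30 − 9) − 20 = 1, and ∂_2 has invariant factor 2 > 1, so H_1 ≅ Z ⊕ Z/2Z.
  H_2: rank ker ∂_2 − rank ∂_3 = (20 − 20) − 0 = 0, and there is no ∂_3, so H_2 ≅ 0.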